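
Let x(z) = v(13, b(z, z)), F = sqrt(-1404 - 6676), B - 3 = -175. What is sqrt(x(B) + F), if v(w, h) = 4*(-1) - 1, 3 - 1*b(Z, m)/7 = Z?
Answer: sqrt(-5 + 4*I*sqrt(505)) ≈ 6.5203 + 6.893*I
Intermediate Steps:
B = -172 (B = 3 - 175 = -172)
F = 4*I*sqrt(505) (F = sqrt(-8080) = 4*I*sqrt(505) ≈ 89.889*I)
b(Z, m) = 21 - 7*Z
v(w, h) = -5 (v(w, h) = -4 - 1 = -5)
x(z) = -5
sqrt(x(B) + F) = sqrt(-5 + 4*I*sqrt(505))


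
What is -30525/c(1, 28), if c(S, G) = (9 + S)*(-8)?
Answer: 6105/16 ≈ 381.56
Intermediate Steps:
c(S, G) = -72 - 8*S
-30525/c(1, 28) = -30525/(-72 - 8*1) = -30525/(-72 - 8) = -30525/(-80) = -30525*(-1/80) = 6105/16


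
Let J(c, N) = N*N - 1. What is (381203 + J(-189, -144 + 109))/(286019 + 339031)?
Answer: 382427/625050 ≈ 0.61183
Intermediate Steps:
J(c, N) = -1 + N² (J(c, N) = N² - 1 = -1 + N²)
(381203 + J(-189, -144 + 109))/(286019 + 339031) = (381203 + (-1 + (-144 + 109)²))/(286019 + 339031) = (381203 + (-1 + (-35)²))/625050 = (381203 + (-1 + 1225))*(1/625050) = (381203 + 1224)*(1/625050) = 382427*(1/625050) = 382427/625050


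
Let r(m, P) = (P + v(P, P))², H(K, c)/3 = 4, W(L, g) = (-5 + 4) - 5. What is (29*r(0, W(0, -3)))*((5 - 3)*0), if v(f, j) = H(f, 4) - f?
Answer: 0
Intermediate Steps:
W(L, g) = -6 (W(L, g) = -1 - 5 = -6)
H(K, c) = 12 (H(K, c) = 3*4 = 12)
v(f, j) = 12 - f
r(m, P) = 144 (r(m, P) = (P + (12 - P))² = 12² = 144)
(29*r(0, W(0, -3)))*((5 - 3)*0) = (29*144)*((5 - 3)*0) = 4176*(2*0) = 4176*0 = 0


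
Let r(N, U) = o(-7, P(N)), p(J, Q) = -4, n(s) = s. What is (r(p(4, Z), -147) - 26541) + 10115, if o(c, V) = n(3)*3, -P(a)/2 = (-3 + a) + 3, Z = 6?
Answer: -16417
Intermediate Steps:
P(a) = -2*a (P(a) = -2*((-3 + a) + 3) = -2*a)
o(c, V) = 9 (o(c, V) = 3*3 = 9)
r(N, U) = 9
(r(p(4, Z), -147) - 26541) + 10115 = (9 - 26541) + 10115 = -26532 + 10115 = -16417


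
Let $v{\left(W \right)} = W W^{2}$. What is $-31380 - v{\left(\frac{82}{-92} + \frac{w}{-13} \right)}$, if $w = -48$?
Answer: $- \frac{6715224306835}{213847192} \approx -31402.0$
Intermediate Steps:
$v{\left(W \right)} = W^{3}$
$-31380 - v{\left(\frac{82}{-92} + \frac{w}{-13} \right)} = -31380 - \left(\frac{82}{-92} - \frac{48}{-13}\right)^{3} = -31380 - \left(82 \left(- \frac{1}{92}\right) - - \frac{48}{13}\right)^{3} = -31380 - \left(- \frac{41}{46} + \frac{48}{13}\right)^{3} = -31380 - \left(\frac{1675}{598}\right)^{3} = -31380 - \frac{4699421875}{213847192} = - \frac{6715224306835}{213847192}$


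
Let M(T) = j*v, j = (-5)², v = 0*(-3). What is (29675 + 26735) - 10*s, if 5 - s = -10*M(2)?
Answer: 56360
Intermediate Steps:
v = 0
j = 25
M(T) = 0 (M(T) = 25*0 = 0)
s = 5 (s = 5 - (-10)*0 = 5 - 1*0 = 5 + 0 = 5)
(29675 + 26735) - 10*s = (29675 + 26735) - 10*5 = 56410 - 50 = 56360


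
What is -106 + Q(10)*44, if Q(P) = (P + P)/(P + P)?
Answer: -62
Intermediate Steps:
Q(P) = 1 (Q(P) = (2*P)/((2*P)) = (2*P)*(1/(2*P)) = 1)
-106 + Q(10)*44 = -106 + 1*44 = -106 + 44 = -62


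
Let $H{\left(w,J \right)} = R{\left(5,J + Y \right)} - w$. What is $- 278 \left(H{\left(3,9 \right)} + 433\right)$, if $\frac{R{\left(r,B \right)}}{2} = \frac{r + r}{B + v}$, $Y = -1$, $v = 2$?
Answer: $-120096$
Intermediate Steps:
$R{\left(r,B \right)} = \frac{4 r}{2 + B}$ ($R{\left(r,B \right)} = 2 \frac{r + r}{B + 2} = 2 \frac{2 r}{2 + B} = \frac{4 r}{2 + B}$)
$H{\left(w,J \right)} = - w + \frac{20}{1 + J}$ ($H{\left(w,J \right)} = 4 \cdot 5 \frac{1}{2 + \left(J - 1\right)} - w = 4 \cdot 5 \frac{1}{2 + \left(-1 + J\right)} - w = 4 \cdot 5 \frac{1}{1 + J} - w = \frac{20}{1 + J} - w = - w + \frac{20}{1 + J}$)
$- 278 \left(H{\left(3,9 \right)} + 433\right) = - 278 \left(\frac{20 - 3 \left(1 + 9\right)}{1 + 9} + 433\right) = - 278 \left(\frac{20 - 3 \cdot 10}{10} + 433\right) = - 278 \left(\frac{20 - 30}{10} + 433\right) = - 278 \left(\frac{1}{10} \left(-10\right) + 433\right) = - 278 \left(-1 + 433\right) = \left(-278\right) 432 = -120096$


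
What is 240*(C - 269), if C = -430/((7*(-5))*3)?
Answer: -445040/7 ≈ -63577.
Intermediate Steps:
C = 86/21 (C = -430/((-35*3)) = -430/(-105) = -430*(-1/105) = 86/21 ≈ 4.0952)
240*(C - 269) = 240*(86/21 - 269) = 240*(-5563/21) = -445040/7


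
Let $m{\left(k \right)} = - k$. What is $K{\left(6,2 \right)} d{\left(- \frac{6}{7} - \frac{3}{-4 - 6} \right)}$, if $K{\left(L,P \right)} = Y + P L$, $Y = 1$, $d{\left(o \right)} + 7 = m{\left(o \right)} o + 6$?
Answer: $- \frac{83473}{4900} \approx -17.035$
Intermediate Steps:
$d{\left(o \right)} = -1 - o^{2}$ ($d{\left(o \right)} = -7 + \left(- o o + 6\right) = -7 - \left(-6 + o^{2}\right) = -1 - o^{2}$)
$K{\left(L,P \right)} = 1 + L P$ ($K{\left(L,P \right)} = 1 + P L = 1 + L P$)
$K{\left(6,2 \right)} d{\left(- \frac{6}{7} - \frac{3}{-4 - 6} \right)} = \left(1 + 6 \cdot 2\right) \left(-1 - \left(- \frac{6}{7} - \frac{3}{-4 - 6}\right)^{2}\right) = \left(1 + 12\right) \left(-1 - \left(\left(-6\right) \frac{1}{7} - \frac{3}{-4 - 6}\right)^{2}\right) = 13 \left(-1 - \left(- \frac{6}{7} - \frac{3}{-10}\right)^{2}\right) = 13 \left(-1 - \left(- \frac{6}{7} - - \frac{3}{10}\right)^{2}\right) = 13 \left(-1 - \left(- \frac{6}{7} + \frac{3}{10}\right)^{2}\right) = 13 \left(-1 - \left(- \frac{39}{70}\right)^{2}\right) = 13 \left(-1 - \frac{1521}{4900}\right) = 13 \left(- \frac{6421}{4900}\right) = - \frac{83473}{4900}$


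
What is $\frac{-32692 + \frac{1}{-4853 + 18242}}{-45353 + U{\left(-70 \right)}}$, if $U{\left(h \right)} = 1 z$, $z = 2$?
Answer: $\frac{437713187}{607204539} \approx 0.72087$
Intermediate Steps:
$U{\left(h \right)} = 2$ ($U{\left(h \right)} = 1 \cdot 2 = 2$)
$\frac{-32692 + \frac{1}{-4853 + 18242}}{-45353 + U{\left(-70 \right)}} = \frac{-32692 + \frac{1}{-4853 + 18242}}{-45353 + 2} = \frac{-32692 + \frac{1}{13389}}{-45351} = \left(-32692 + \frac{1}{13389}\right) \left(- \frac{1}{45351}\right) = \left(- \frac{437713187}{13389}\right) \left(- \frac{1}{45351}\right) = \frac{437713187}{607204539}$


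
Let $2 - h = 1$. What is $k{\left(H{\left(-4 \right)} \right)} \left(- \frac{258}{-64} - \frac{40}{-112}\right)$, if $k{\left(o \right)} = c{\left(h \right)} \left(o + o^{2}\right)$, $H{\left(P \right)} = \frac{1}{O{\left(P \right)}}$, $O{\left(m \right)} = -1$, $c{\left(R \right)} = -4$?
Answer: $0$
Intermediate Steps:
$h = 1$ ($h = 2 - 1 = 1$)
$H{\left(P \right)} = -1$ ($H{\left(P \right)} = \frac{1}{-1} = -1$)
$k{\left(o \right)} = - 4 o - 4 o^{2}$ ($k{\left(o \right)} = - 4 \left(o + o^{2}\right) = - 4 o - 4 o^{2}$)
$k{\left(H{\left(-4 \right)} \right)} \left(- \frac{258}{-64} - \frac{40}{-112}\right) = \left(-4\right) \left(-1\right) \left(1 - 1\right) \left(- \frac{258}{-64} - \frac{40}{-112}\right) = \left(-4\right) \left(-1\right) 0 \left(\left(-258\right) \left(- \frac{1}{64}\right) - - \frac{5}{14}\right) = 0 \left(\frac{129}{32} + \frac{5}{14}\right) = 0 \cdot \frac{983}{224} = 0$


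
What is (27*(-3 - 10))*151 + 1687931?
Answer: 1634930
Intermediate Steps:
(27*(-3 - 10))*151 + 1687931 = (27*(-13))*151 + 1687931 = -351*151 + 1687931 = -53001 + 1687931 = 1634930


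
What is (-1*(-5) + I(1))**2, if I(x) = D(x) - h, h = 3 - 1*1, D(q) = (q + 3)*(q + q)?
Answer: 121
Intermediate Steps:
D(q) = 2*q*(3 + q) (D(q) = (3 + q)*(2*q) = 2*q*(3 + q))
h = 2 (h = 3 - 1 = 2)
I(x) = -2 + 2*x*(3 + x) (I(x) = 2*x*(3 + x) - 1*2 = 2*x*(3 + x) - 2 = -2 + 2*x*(3 + x))
(-1*(-5) + I(1))**2 = (-1*(-5) + (-2 + 2*1*(3 + 1)))**2 = (5 + (-2 + 2*1*4))**2 = (5 + (-2 + 8))**2 = (5 + 6)**2 = 11**2 = 121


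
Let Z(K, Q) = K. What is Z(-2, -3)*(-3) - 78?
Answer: -72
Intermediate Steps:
Z(-2, -3)*(-3) - 78 = -2*(-3) - 78 = 6 - 78 = -72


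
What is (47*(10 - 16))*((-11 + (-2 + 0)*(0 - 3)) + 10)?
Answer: -1410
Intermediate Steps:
(47*(10 - 16))*((-11 + (-2 + 0)*(0 - 3)) + 10) = (47*(-6))*((-11 - 2*(-3)) + 10) = -282*((-11 + 6) + 10) = -282*(-5 + 10) = -282*5 = -1410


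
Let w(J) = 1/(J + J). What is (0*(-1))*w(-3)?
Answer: 0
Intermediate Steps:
w(J) = 1/(2*J)
(0*(-1))*w(-3) = (0*(-1))*((1/2)/(-3)) = 0*((1/2)*(-1/3)) = 0*(-1/6) = 0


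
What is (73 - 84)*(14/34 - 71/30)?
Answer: 10967/510 ≈ 21.504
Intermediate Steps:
(73 - 84)*(14/34 - 71/30) = -11*(14*(1/34) - 71*1/30) = -11*(7/17 - 71/30) = -11*(-997/510) = 10967/510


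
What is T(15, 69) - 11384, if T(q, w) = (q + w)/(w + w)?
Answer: -261818/23 ≈ -11383.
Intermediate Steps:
T(q, w) = (q + w)/(2*w) (T(q, w) = (q + w)/((2*w)) = (q + w)*(1/(2*w)) = (q + w)/(2*w))
T(15, 69) - 11384 = (½)*(15 + 69)/69 - 11384 = (½)*(1/69)*84 - 11384 = 14/23 - 11384 = -261818/23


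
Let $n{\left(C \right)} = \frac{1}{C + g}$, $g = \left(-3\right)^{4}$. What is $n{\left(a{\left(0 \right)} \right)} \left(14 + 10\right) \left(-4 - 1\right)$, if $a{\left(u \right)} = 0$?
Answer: $- \frac{40}{27} \approx -1.4815$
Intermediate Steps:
$g = 81$
$n{\left(C \right)} = \frac{1}{81 + C}$ ($n{\left(C \right)} = \frac{1}{C + 81} = \frac{1}{81 + C}$)
$n{\left(a{\left(0 \right)} \right)} \left(14 + 10\right) \left(-4 - 1\right) = \frac{\left(14 + 10\right) \left(-4 - 1\right)}{81 + 0} = \frac{24 \left(-5\right)}{81} = \frac{1}{81} \left(-120\right) = - \frac{40}{27}$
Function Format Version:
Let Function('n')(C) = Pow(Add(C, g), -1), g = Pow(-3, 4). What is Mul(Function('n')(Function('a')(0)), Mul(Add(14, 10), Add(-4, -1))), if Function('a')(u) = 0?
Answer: Rational(-40, 27) ≈ -1.4815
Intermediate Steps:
g = 81
Function('n')(C) = Pow(Add(81, C), -1) (Function('n')(C) = Pow(Add(C, 81), -1) = Pow(Add(81, C), -1))
Mul(Function('n')(Function('a')(0)), Mul(Add(14, 10), Add(-4, -1))) = Mul(Pow(Add(81, 0), -1), Mul(Add(14, 10), Add(-4, -1))) = Mul(Pow(81, -1), Mul(24, -5)) = Mul(Rational(1, 81), -120) = Rational(-40, 27)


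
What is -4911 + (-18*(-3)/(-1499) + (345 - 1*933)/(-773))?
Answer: -5689668627/1158727 ≈ -4910.3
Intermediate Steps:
-4911 + (-18*(-3)/(-1499) + (345 - 1*933)/(-773)) = -4911 + (54*(-1/1499) + (345 - 933)*(-1/773)) = -4911 + (-54/1499 - 588*(-1/773)) = -4911 + (-54/1499 + 588/773) = -4911 + 839670/1158727 = -5689668627/1158727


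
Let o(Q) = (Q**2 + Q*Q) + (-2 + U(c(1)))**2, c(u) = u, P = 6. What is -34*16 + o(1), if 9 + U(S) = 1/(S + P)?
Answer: -20782/49 ≈ -424.12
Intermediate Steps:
U(S) = -9 + 1/(6 + S) (U(S) = -9 + 1/(S + 6) = -9 + 1/(6 + S))
o(Q) = 5776/49 + 2*Q**2 (o(Q) = (Q**2 + Q*Q) + (-2 + (-53 - 9*1)/(6 + 1))**2 = (Q**2 + Q**2) + (-2 + (-53 - 9)/7)**2 = 2*Q**2 + (-2 + (1/7)*(-62))**2 = 2*Q**2 + (-2 - 62/7)**2 = 2*Q**2 + (-76/7)**2 = 2*Q**2 + 5776/49 = 5776/49 + 2*Q**2)
-34*16 + o(1) = -34*16 + (5776/49 + 2*1**2) = -544 + (5776/49 + 2*1) = -544 + (5776/49 + 2) = -544 + 5874/49 = -20782/49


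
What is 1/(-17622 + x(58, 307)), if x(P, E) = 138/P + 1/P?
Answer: -58/1021937 ≈ -5.6755e-5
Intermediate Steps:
x(P, E) = 139/P (x(P, E) = 138/P + 1/P = 139/P)
1/(-17622 + x(58, 307)) = 1/(-17622 + 139/58) = 1/(-1021937/58) = -58/1021937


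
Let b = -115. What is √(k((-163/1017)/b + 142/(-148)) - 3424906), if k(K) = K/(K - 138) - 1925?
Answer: 5*I*√198253664728303985600114/1202636203 ≈ 1851.2*I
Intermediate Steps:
k(K) = -1925 + K/(-138 + K) (k(K) = K/(-138 + K) - 1925 = -1925 + K/(-138 + K))
√(k((-163/1017)/b + 142/(-148)) - 3424906) = √(2*(132825 - 962*(-163/1017/(-115) + 142/(-148)))/(-138 + (-163/1017/(-115) + 142/(-148))) - 3424906) = √(2*(132825 - 962*(-163*1/1017*(-1/115) + 142*(-1/148)))/(-138 + (-163*1/1017*(-1/115) + 142*(-1/148))) - 3424906) = √(2*(132825 - 962*(-163/1017*(-1/115) - 71/74))/(-138 + (-163/1017*(-1/115) - 71/74)) - 3424906) = √(2*(132825 - 962*(163/116955 - 71/74))/(-138 + (163/116955 - 71/74)) - 3424906) = √(2*(132825 - 962*(-8291743/8654670))/(-138 - 8291743/8654670) - 3424906) = √(2*(132825 + 107792659/116955)/(-1202636203/8654670) - 3424906) = √(2*(-8654670/1202636203)*(15642340534/116955) - 3424906) = √(-2315066399032/1202636203 - 3424906) = √(-4121231013870950/1202636203) = 5*I*√198253664728303985600114/1202636203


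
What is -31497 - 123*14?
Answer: -33219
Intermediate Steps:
-31497 - 123*14 = -31497 - 1*1722 = -31497 - 1722 = -33219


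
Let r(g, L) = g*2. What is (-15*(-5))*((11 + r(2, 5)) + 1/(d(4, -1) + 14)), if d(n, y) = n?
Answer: 6775/6 ≈ 1129.2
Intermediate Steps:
r(g, L) = 2*g
(-15*(-5))*((11 + r(2, 5)) + 1/(d(4, -1) + 14)) = (-15*(-5))*((11 + 2*2) + 1/(4 + 14)) = 75*((11 + 4) + 1/18) = 75*(15 + 1/18) = 75*(271/18) = 6775/6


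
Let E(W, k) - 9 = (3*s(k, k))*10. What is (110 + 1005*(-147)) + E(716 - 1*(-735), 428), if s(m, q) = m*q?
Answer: 5347904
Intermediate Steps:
E(W, k) = 9 + 30*k² (E(W, k) = 9 + (3*(k*k))*10 = 9 + (3*k²)*10 = 9 + 30*k²)
(110 + 1005*(-147)) + E(716 - 1*(-735), 428) = (110 + 1005*(-147)) + (9 + 30*428²) = (110 - 147735) + (9 + 30*183184) = -147625 + (9 + 5495520) = -147625 + 5495529 = 5347904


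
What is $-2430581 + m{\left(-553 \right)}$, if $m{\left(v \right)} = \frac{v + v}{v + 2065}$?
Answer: $- \frac{262502827}{108} \approx -2.4306 \cdot 10^{6}$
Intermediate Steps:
$m{\left(v \right)} = \frac{2 v}{2065 + v}$
$-2430581 + m{\left(-553 \right)} = -2430581 + 2 \left(-553\right) \frac{1}{2065 - 553} = -2430581 + 2 \left(-553\right) \frac{1}{1512} = -2430581 - \frac{79}{108} = - \frac{262502827}{108}$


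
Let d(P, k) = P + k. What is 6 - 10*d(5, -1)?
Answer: -34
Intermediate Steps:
6 - 10*d(5, -1) = 6 - 10*(5 - 1) = 6 - 10*4 = 6 - 40 = -34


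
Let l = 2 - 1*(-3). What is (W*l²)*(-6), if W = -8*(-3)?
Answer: -3600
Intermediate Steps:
l = 5 (l = 2 + 3 = 5)
W = 24
(W*l²)*(-6) = (24*5²)*(-6) = (24*25)*(-6) = 600*(-6) = -3600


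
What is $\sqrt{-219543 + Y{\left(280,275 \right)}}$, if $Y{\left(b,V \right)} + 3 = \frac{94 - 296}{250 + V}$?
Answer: $\frac{2 i \sqrt{605124723}}{105} \approx 468.56 i$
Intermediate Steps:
$Y{\left(b,V \right)} = -3 - \frac{202}{250 + V}$ ($Y{\left(b,V \right)} = -3 + \frac{94 - 296}{250 + V} = -3 - \frac{202}{250 + V}$)
$\sqrt{-219543 + Y{\left(280,275 \right)}} = \sqrt{-219543 + \frac{-952 - 825}{250 + 275}} = \sqrt{-219543 + \frac{-952 - 825}{525}} = \sqrt{-219543 + \frac{1}{525} \left(-1777\right)} = \sqrt{-219543 - \frac{1777}{525}} = \sqrt{- \frac{115261852}{525}} = \frac{2 i \sqrt{605124723}}{105}$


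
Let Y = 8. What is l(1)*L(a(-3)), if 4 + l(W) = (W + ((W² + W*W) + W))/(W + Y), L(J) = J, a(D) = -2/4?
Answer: 16/9 ≈ 1.7778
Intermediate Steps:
a(D) = -½ (a(D) = -2*¼ = -½)
l(W) = -4 + (2*W + 2*W²)/(8 + W) (l(W) = -4 + (W + ((W² + W*W) + W))/(W + 8) = -4 + (W + ((W² + W²) + W))/(8 + W) = -4 + (W + (2*W² + W))/(8 + W) = -4 + (W + (W + 2*W²))/(8 + W) = -4 + (2*W + 2*W²)/(8 + W))
l(1)*L(a(-3)) = (2*(-16 + 1² - 1*1)/(8 + 1))*(-½) = (2*(-16 + 1 - 1)/9)*(-½) = (2*(⅑)*(-16))*(-½) = -32/9*(-½) = 16/9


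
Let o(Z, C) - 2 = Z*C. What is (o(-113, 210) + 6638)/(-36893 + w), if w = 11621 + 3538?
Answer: 8545/10867 ≈ 0.78633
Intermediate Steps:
o(Z, C) = 2 + C*Z (o(Z, C) = 2 + Z*C = 2 + C*Z)
w = 15159
(o(-113, 210) + 6638)/(-36893 + w) = ((2 + 210*(-113)) + 6638)/(-36893 + 15159) = ((2 - 23730) + 6638)/(-21734) = (-23728 + 6638)*(-1/21734) = -17090*(-1/21734) = 8545/10867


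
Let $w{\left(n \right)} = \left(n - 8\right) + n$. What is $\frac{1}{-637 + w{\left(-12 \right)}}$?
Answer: $- \frac{1}{669} \approx -0.0014948$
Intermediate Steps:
$w{\left(n \right)} = -8 + 2 n$ ($w{\left(n \right)} = \left(-8 + n\right) + n = -8 + 2 n$)
$\frac{1}{-637 + w{\left(-12 \right)}} = \frac{1}{-637 + \left(-8 + 2 \left(-12\right)\right)} = \frac{1}{-637 - 32} = \frac{1}{-669} = - \frac{1}{669}$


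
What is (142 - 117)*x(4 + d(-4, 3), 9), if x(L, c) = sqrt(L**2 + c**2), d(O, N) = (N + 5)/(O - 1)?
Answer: 15*sqrt(241) ≈ 232.86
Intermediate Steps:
d(O, N) = (5 + N)/(-1 + O)
(142 - 117)*x(4 + d(-4, 3), 9) = (142 - 117)*sqrt((4 + (5 + 3)/(-1 - 4))**2 + 9**2) = 25*sqrt((4 + 8/(-5))**2 + 81) = 25*sqrt((4 - 1/5*8)**2 + 81) = 25*sqrt((4 - 8/5)**2 + 81) = 25*sqrt((12/5)**2 + 81) = 25*sqrt(144/25 + 81) = 25*sqrt(2169/25) = 25*(3*sqrt(241)/5) = 15*sqrt(241)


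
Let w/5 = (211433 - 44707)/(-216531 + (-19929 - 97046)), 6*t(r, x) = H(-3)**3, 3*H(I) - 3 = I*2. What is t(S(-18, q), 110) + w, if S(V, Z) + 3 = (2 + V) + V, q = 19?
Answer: -2667643/1000518 ≈ -2.6663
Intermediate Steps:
H(I) = 1 + 2*I/3 (H(I) = 1 + (I*2)/3 = 1 + (2*I)/3 = 1 + 2*I/3)
S(V, Z) = -1 + 2*V (S(V, Z) = -3 + ((2 + V) + V) = -3 + (2 + 2*V) = -1 + 2*V)
t(r, x) = -1/6 (t(r, x) = (1 + (2/3)*(-3))**3/6 = (1 - 2)**3/6 = (1/6)*(-1)**3 = (1/6)*(-1) = -1/6)
w = -416815/166753 (w = 5*((211433 - 44707)/(-216531 + (-19929 - 97046))) = 5*(166726/(-216531 - 116975)) = 5*(166726/(-333506)) = 5*(166726*(-1/333506)) = 5*(-83363/166753) = -416815/166753 ≈ -2.4996)
t(S(-18, q), 110) + w = -1/6 - 416815/166753 = -2667643/1000518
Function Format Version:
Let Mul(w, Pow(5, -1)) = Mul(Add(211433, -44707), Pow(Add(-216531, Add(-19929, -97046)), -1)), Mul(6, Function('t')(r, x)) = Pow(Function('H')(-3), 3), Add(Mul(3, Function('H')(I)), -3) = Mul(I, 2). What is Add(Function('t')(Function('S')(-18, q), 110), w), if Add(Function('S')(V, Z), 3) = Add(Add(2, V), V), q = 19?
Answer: Rational(-2667643, 1000518) ≈ -2.6663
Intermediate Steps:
Function('H')(I) = Add(1, Mul(Rational(2, 3), I)) (Function('H')(I) = Add(1, Mul(Rational(1, 3), Mul(I, 2))) = Add(1, Mul(Rational(1, 3), Mul(2, I))) = Add(1, Mul(Rational(2, 3), I)))
Function('S')(V, Z) = Add(-1, Mul(2, V)) (Function('S')(V, Z) = Add(-3, Add(Add(2, V), V)) = Add(-3, Add(2, Mul(2, V))) = Add(-1, Mul(2, V)))
Function('t')(r, x) = Rational(-1, 6) (Function('t')(r, x) = Mul(Rational(1, 6), Pow(Add(1, Mul(Rational(2, 3), -3)), 3)) = Mul(Rational(1, 6), Pow(Add(1, -2), 3)) = Mul(Rational(1, 6), Pow(-1, 3)) = Mul(Rational(1, 6), -1) = Rational(-1, 6))
w = Rational(-416815, 166753) (w = Mul(5, Mul(Add(211433, -44707), Pow(Add(-216531, Add(-19929, -97046)), -1))) = Mul(5, Mul(166726, Pow(Add(-216531, -116975), -1))) = Mul(5, Mul(166726, Pow(-333506, -1))) = Mul(5, Mul(166726, Rational(-1, 333506))) = Mul(5, Rational(-83363, 166753)) = Rational(-416815, 166753) ≈ -2.4996)
Add(Function('t')(Function('S')(-18, q), 110), w) = Add(Rational(-1, 6), Rational(-416815, 166753)) = Rational(-2667643, 1000518)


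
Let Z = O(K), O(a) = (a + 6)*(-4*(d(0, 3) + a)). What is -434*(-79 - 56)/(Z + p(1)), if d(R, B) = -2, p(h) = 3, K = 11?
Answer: -2790/29 ≈ -96.207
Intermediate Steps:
O(a) = (6 + a)*(8 - 4*a) (O(a) = (a + 6)*(-4*(-2 + a)) = (6 + a)*(8 - 4*a))
Z = -612 (Z = 48 - 16*11 - 4*11**2 = 48 - 176 - 4*121 = 48 - 176 - 484 = -612)
-434*(-79 - 56)/(Z + p(1)) = -434*(-79 - 56)/(-612 + 3) = -(-58590)/(-609) = -(-58590)*(-1)/609 = -434*45/203 = -2790/29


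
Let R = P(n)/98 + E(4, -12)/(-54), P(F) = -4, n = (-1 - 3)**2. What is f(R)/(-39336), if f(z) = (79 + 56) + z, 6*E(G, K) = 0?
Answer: -6613/1927464 ≈ -0.0034309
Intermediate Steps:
E(G, K) = 0 (E(G, K) = (1/6)*0 = 0)
n = 16 (n = (-4)**2 = 16)
R = -2/49 (R = -4/98 + 0/(-54) = -4*1/98 + 0*(-1/54) = -2/49 + 0 = -2/49 ≈ -0.040816)
f(z) = 135 + z
f(R)/(-39336) = (135 - 2/49)/(-39336) = (6613/49)*(-1/39336) = -6613/1927464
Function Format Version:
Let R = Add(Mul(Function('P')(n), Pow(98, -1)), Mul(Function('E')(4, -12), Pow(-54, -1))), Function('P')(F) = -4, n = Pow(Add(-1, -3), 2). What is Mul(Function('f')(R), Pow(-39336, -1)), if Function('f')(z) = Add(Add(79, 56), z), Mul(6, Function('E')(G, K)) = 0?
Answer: Rational(-6613, 1927464) ≈ -0.0034309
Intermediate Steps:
Function('E')(G, K) = 0 (Function('E')(G, K) = Mul(Rational(1, 6), 0) = 0)
n = 16 (n = Pow(-4, 2) = 16)
R = Rational(-2, 49) (R = Add(Mul(-4, Pow(98, -1)), Mul(0, Pow(-54, -1))) = Add(Mul(-4, Rational(1, 98)), Mul(0, Rational(-1, 54))) = Add(Rational(-2, 49), 0) = Rational(-2, 49) ≈ -0.040816)
Function('f')(z) = Add(135, z)
Mul(Function('f')(R), Pow(-39336, -1)) = Mul(Add(135, Rational(-2, 49)), Pow(-39336, -1)) = Mul(Rational(6613, 49), Rational(-1, 39336)) = Rational(-6613, 1927464)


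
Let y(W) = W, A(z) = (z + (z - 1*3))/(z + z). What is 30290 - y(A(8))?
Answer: 484627/16 ≈ 30289.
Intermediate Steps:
A(z) = (-3 + 2*z)/(2*z) (A(z) = (z + (z - 3))/((2*z)) = (z + (-3 + z))*(1/(2*z)) = (-3 + 2*z)*(1/(2*z)) = (-3 + 2*z)/(2*z))
30290 - y(A(8)) = 30290 - (-3/2 + 8)/8 = 30290 - 13/(8*2) = 30290 - 1*13/16 = 30290 - 13/16 = 484627/16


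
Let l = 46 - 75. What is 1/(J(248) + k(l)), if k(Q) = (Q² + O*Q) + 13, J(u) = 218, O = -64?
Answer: 1/2928 ≈ 0.00034153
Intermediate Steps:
l = -29
k(Q) = 13 + Q² - 64*Q (k(Q) = (Q² - 64*Q) + 13 = 13 + Q² - 64*Q)
1/(J(248) + k(l)) = 1/(218 + (13 + (-29)² - 64*(-29))) = 1/(218 + (13 + 841 + 1856)) = 1/(218 + 2710) = 1/2928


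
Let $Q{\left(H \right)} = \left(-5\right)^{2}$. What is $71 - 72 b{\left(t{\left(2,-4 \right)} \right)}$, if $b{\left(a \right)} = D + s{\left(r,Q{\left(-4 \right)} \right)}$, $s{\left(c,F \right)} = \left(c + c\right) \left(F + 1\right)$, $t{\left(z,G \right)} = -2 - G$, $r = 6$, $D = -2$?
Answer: $-22249$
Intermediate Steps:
$Q{\left(H \right)} = 25$
$s{\left(c,F \right)} = 2 c \left(1 + F\right)$
$b{\left(a \right)} = 310$ ($b{\left(a \right)} = -2 + 2 \cdot 6 \left(1 + 25\right) = -2 + 2 \cdot 6 \cdot 26 = -2 + 312 = 310$)
$71 - 72 b{\left(t{\left(2,-4 \right)} \right)} = 71 - 22320 = -22249$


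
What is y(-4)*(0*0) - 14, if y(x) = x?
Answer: -14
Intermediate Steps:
y(-4)*(0*0) - 14 = -0*0 - 14 = -4*0 - 14 = 0 - 14 = -14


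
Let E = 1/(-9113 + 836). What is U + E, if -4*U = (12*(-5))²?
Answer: -7449301/8277 ≈ -900.00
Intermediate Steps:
U = -900 (U = -(12*(-5))²/4 = -¼*(-60)² = -¼*3600 = -900)
E = -1/8277 (E = 1/(-8277) = -1/8277 ≈ -0.00012082)
U + E = -900 - 1/8277 = -7449301/8277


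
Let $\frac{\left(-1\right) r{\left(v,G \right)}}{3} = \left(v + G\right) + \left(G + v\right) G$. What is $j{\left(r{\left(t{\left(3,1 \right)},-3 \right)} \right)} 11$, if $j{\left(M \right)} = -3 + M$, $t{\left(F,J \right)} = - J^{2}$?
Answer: $-297$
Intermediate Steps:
$r{\left(v,G \right)} = - 3 G - 3 v - 3 G \left(G + v\right)$ ($r{\left(v,G \right)} = - 3 \left(\left(v + G\right) + \left(G + v\right) G\right) = - 3 \left(\left(G + v\right) + G \left(G + v\right)\right) = - 3 \left(G + v + G \left(G + v\right)\right) = - 3 G - 3 v - 3 G \left(G + v\right)$)
$j{\left(r{\left(t{\left(3,1 \right)},-3 \right)} \right)} 11 = \left(-3 - \left(-9 + 27 - - 6 \cdot 1^{2}\right)\right) 11 = \left(-3 - \left(18 - \left(-6\right) 1\right)\right) 11 = \left(-3 - \left(15 + 9\right)\right) 11 = \left(-3 + \left(9 + 3 - 27 - 9\right)\right) 11 = \left(-3 - 24\right) 11 = \left(-27\right) 11 = -297$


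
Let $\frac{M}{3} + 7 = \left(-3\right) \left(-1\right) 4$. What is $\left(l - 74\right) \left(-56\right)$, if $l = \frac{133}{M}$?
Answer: $\frac{54712}{15} \approx 3647.5$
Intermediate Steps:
$M = 15$ ($M = -21 + 3 \left(-3\right) \left(-1\right) 4 = -21 + 3 \cdot 3 \cdot 4 = -21 + 3 \cdot 12 = -21 + 36 = 15$)
$l = \frac{133}{15} \approx 8.8667$
$\left(l - 74\right) \left(-56\right) = \left(\frac{133}{15} - 74\right) \left(-56\right) = \left(- \frac{977}{15}\right) \left(-56\right) = \frac{54712}{15}$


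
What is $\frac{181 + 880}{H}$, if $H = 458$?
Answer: $\frac{1061}{458} \approx 2.3166$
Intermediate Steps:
$\frac{181 + 880}{H} = \frac{181 + 880}{458} = \frac{1}{458} \cdot 1061 = \frac{1061}{458}$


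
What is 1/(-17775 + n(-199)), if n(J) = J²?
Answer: 1/21826 ≈ 4.5817e-5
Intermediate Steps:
1/(-17775 + n(-199)) = 1/(-17775 + (-199)²) = 1/(-17775 + 39601) = 1/21826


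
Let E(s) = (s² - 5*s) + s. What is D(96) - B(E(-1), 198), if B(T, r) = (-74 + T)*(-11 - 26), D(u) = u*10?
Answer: -1593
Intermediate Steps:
D(u) = 10*u
E(s) = s² - 4*s
B(T, r) = 2738 - 37*T (B(T, r) = (-74 + T)*(-37) = 2738 - 37*T)
D(96) - B(E(-1), 198) = 10*96 - (2738 - (-37)*(-4 - 1)) = 960 - (2738 - (-37)*(-5)) = 960 - (2738 - 37*5) = 960 - (2738 - 185) = 960 - 1*2553 = 960 - 2553 = -1593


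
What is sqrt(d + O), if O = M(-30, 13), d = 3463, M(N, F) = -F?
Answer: 5*sqrt(138) ≈ 58.737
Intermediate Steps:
O = -13 (O = -1*13 = -13)
sqrt(d + O) = sqrt(3463 - 13) = sqrt(3450) = 5*sqrt(138)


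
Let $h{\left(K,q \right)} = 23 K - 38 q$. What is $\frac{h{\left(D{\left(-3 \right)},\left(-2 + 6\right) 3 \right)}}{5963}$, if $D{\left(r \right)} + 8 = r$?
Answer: $- \frac{709}{5963} \approx -0.1189$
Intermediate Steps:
$D{\left(r \right)} = -8 + r$
$h{\left(K,q \right)} = - 38 q + 23 K$
$\frac{h{\left(D{\left(-3 \right)},\left(-2 + 6\right) 3 \right)}}{5963} = \frac{- 38 \left(-2 + 6\right) 3 + 23 \left(-8 - 3\right)}{5963} = \left(- 38 \cdot 4 \cdot 3 + 23 \left(-11\right)\right) \frac{1}{5963} = \left(\left(-38\right) 12 - 253\right) \frac{1}{5963} = \left(-456 - 253\right) \frac{1}{5963} = \left(-709\right) \frac{1}{5963} = - \frac{709}{5963}$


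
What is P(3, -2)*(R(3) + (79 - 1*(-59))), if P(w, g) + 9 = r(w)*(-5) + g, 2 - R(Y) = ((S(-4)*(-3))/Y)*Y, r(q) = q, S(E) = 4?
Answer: -3952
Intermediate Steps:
R(Y) = 14 (R(Y) = 2 - (4*(-3))/Y*Y = 2 - (-12/Y)*Y = 2 - 1*(-12) = 2 + 12 = 14)
P(w, g) = -9 + g - 5*w (P(w, g) = -9 + (w*(-5) + g) = -9 + (-5*w + g) = -9 + (g - 5*w) = -9 + g - 5*w)
P(3, -2)*(R(3) + (79 - 1*(-59))) = (-9 - 2 - 5*3)*(14 + (79 - 1*(-59))) = (-9 - 2 - 15)*(14 + (79 + 59)) = -26*(14 + 138) = -26*152 = -3952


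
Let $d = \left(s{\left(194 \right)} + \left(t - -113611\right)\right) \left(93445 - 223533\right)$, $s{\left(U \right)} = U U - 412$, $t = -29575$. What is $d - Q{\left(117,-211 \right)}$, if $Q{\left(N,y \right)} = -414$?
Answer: $-15774470466$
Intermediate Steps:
$s{\left(U \right)} = -412 + U^{2}$ ($s{\left(U \right)} = U^{2} - 412 = -412 + U^{2}$)
$d = -15774470880$ ($d = \left(\left(-412 + 194^{2}\right) - -84036\right) \left(93445 - 223533\right) = \left(\left(-412 + 37636\right) + \left(-29575 + 113611\right)\right) \left(-130088\right) = \left(37224 + 84036\right) \left(-130088\right) = 121260 \left(-130088\right) = -15774470880$)
$d - Q{\left(117,-211 \right)} = -15774470880 - -414 = -15774470880 + 414 = -15774470466$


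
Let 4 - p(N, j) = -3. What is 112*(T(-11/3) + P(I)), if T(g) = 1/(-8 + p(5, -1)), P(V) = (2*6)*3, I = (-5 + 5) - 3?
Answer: 3920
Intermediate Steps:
I = -3 (I = 0 - 3 = -3)
p(N, j) = 7 (p(N, j) = 4 - 1*(-3) = 4 + 3 = 7)
P(V) = 36 (P(V) = 12*3 = 36)
T(g) = -1 (T(g) = 1/(-8 + 7) = 1/(-1) = -1)
112*(T(-11/3) + P(I)) = 112*(-1 + 36) = 112*35 = 3920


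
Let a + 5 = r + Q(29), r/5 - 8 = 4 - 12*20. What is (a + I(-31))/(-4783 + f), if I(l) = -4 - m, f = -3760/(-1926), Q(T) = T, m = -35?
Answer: 1044855/4604149 ≈ 0.22694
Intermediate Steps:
r = -1140 (r = 40 + 5*(4 - 12*20) = 40 + 5*(4 - 240) = 40 + 5*(-236) = 40 - 1180 = -1140)
f = 1880/963 (f = -3760*(-1/1926) = 1880/963 ≈ 1.9522)
a = -1116 (a = -5 + (-1140 + 29) = -5 - 1111 = -1116)
I(l) = 31 (I(l) = -4 - 1*(-35) = -4 + 35 = 31)
(a + I(-31))/(-4783 + f) = (-1116 + 31)/(-4783 + 1880/963) = -1085/(-4604149/963) = -1085*(-963/4604149) = 1044855/4604149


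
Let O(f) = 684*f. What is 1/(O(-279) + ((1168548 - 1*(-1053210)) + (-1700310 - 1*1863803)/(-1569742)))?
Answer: 1569742/3188027126237 ≈ 4.9239e-7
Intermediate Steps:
1/(O(-279) + ((1168548 - 1*(-1053210)) + (-1700310 - 1*1863803)/(-1569742))) = 1/(684*(-279) + ((1168548 - 1*(-1053210)) + (-1700310 - 1*1863803)/(-1569742))) = 1/(-190836 + ((1168548 + 1053210) + (-1700310 - 1863803)*(-1/1569742))) = 1/(-190836 + (2221758 - 3564113*(-1/1569742))) = 1/(-190836 + (2221758 + 3564113/1569742)) = 1/(-190836 + 3487590410549/1569742) = 1/(3188027126237/1569742) = 1569742/3188027126237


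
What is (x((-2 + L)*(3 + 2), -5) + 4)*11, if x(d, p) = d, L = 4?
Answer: 154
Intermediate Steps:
(x((-2 + L)*(3 + 2), -5) + 4)*11 = ((-2 + 4)*(3 + 2) + 4)*11 = (2*5 + 4)*11 = (10 + 4)*11 = 14*11 = 154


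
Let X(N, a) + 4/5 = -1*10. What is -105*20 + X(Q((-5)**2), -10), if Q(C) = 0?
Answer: -10554/5 ≈ -2110.8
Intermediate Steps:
X(N, a) = -54/5 (X(N, a) = -4/5 - 1*10 = -4/5 - 10 = -54/5)
-105*20 + X(Q((-5)**2), -10) = -105*20 - 54/5 = -2100 - 54/5 = -10554/5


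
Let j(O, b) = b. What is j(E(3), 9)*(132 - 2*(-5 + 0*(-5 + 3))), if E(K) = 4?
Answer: 1278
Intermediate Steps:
j(E(3), 9)*(132 - 2*(-5 + 0*(-5 + 3))) = 9*(132 - 2*(-5 + 0*(-5 + 3))) = 9*(132 - 2*(-5 + 0*(-2))) = 9*(132 - 2*(-5 + 0)) = 9*(132 - 2*(-5)) = 9*(132 + 10) = 9*142 = 1278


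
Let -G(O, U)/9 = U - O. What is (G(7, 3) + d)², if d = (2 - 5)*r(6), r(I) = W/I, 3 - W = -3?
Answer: 1089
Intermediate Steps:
W = 6 (W = 3 - 1*(-3) = 3 + 3 = 6)
r(I) = 6/I
G(O, U) = -9*U + 9*O (G(O, U) = -9*(U - O) = -9*U + 9*O)
d = -3 (d = (2 - 5)*(6/6) = -18/6 = -3*1 = -3)
(G(7, 3) + d)² = ((-9*3 + 9*7) - 3)² = ((-27 + 63) - 3)² = (36 - 3)² = 33² = 1089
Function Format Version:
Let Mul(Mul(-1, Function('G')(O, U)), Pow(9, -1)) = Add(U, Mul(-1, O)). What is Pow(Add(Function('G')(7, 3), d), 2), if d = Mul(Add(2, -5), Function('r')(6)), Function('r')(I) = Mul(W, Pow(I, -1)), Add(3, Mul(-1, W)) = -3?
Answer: 1089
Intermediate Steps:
W = 6 (W = Add(3, Mul(-1, -3)) = Add(3, 3) = 6)
Function('r')(I) = Mul(6, Pow(I, -1))
Function('G')(O, U) = Add(Mul(-9, U), Mul(9, O)) (Function('G')(O, U) = Mul(-9, Add(U, Mul(-1, O))) = Add(Mul(-9, U), Mul(9, O)))
d = -3 (d = Mul(Add(2, -5), Mul(6, Pow(6, -1))) = Mul(-3, Mul(6, Rational(1, 6))) = Mul(-3, 1) = -3)
Pow(Add(Function('G')(7, 3), d), 2) = Pow(Add(Add(Mul(-9, 3), Mul(9, 7)), -3), 2) = Pow(Add(Add(-27, 63), -3), 2) = Pow(Add(36, -3), 2) = Pow(33, 2) = 1089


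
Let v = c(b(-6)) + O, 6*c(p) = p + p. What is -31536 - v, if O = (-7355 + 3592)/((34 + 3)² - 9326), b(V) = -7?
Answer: -752751446/23871 ≈ -31534.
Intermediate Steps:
c(p) = p/3 (c(p) = (p + p)/6 = (2*p)/6 = p/3)
O = 3763/7957 (O = -3763/(37² - 9326) = -3763/(1369 - 9326) = -3763/(-7957) = -3763*(-1/7957) = 3763/7957 ≈ 0.47292)
v = -44410/23871 (v = (⅓)*(-7) + 3763/7957 = -7/3 + 3763/7957 = -44410/23871 ≈ -1.8604)
-31536 - v = -31536 - 1*(-44410/23871) = -31536 + 44410/23871 = -752751446/23871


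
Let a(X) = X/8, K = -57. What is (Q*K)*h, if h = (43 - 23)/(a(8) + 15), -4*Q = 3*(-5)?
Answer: -4275/16 ≈ -267.19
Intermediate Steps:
a(X) = X/8 (a(X) = X*(⅛) = X/8)
Q = 15/4 (Q = -3*(-5)/4 = -¼*(-15) = 15/4 ≈ 3.7500)
h = 5/4 (h = (43 - 23)/((⅛)*8 + 15) = 20/(1 + 15) = 20/16 = 20*(1/16) = 5/4 ≈ 1.2500)
(Q*K)*h = ((15/4)*(-57))*(5/4) = -855/4*5/4 = -4275/16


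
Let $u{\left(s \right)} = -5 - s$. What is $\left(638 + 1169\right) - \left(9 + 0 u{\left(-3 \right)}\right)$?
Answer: $1798$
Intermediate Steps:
$\left(638 + 1169\right) - \left(9 + 0 u{\left(-3 \right)}\right) = \left(638 + 1169\right) - \left(9 + 0 \left(-5 - -3\right)\right) = 1807 - \left(9 + 0 \left(-5 + 3\right)\right) = 1807 + \left(-9 + 0 \left(-2\right)\right) = 1807 + \left(-9 + 0\right) = 1807 - 9 = 1798$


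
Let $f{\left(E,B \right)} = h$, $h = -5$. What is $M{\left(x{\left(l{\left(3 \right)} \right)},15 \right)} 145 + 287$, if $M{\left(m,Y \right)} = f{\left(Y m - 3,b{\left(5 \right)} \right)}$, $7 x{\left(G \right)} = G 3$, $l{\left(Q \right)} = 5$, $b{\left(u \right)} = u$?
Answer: $-438$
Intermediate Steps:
$x{\left(G \right)} = \frac{3 G}{7}$ ($x{\left(G \right)} = \frac{G 3}{7} = \frac{3 G}{7}$)
$f{\left(E,B \right)} = -5$
$M{\left(m,Y \right)} = -5$
$M{\left(x{\left(l{\left(3 \right)} \right)},15 \right)} 145 + 287 = \left(-5\right) 145 + 287 = -725 + 287 = -438$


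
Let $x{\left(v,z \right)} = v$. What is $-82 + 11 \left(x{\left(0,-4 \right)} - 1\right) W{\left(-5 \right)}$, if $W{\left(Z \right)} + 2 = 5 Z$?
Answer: $215$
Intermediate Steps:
$W{\left(Z \right)} = -2 + 5 Z$
$-82 + 11 \left(x{\left(0,-4 \right)} - 1\right) W{\left(-5 \right)} = -82 + 11 \left(0 - 1\right) \left(-2 + 5 \left(-5\right)\right) = -82 + 11 \left(0 - 1\right) \left(-2 - 25\right) = -82 + 11 \left(-1\right) \left(-27\right) = -82 - -297 = -82 + 297 = 215$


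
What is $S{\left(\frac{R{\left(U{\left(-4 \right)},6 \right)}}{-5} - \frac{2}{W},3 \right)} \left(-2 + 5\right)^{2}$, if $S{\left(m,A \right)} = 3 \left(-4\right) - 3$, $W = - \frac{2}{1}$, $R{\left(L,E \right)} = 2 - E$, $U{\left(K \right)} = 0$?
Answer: $-135$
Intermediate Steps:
$W = -2$ ($W = \left(-2\right) 1 = -2$)
$S{\left(m,A \right)} = -15$ ($S{\left(m,A \right)} = -12 - 3 = -15$)
$S{\left(\frac{R{\left(U{\left(-4 \right)},6 \right)}}{-5} - \frac{2}{W},3 \right)} \left(-2 + 5\right)^{2} = - 15 \left(-2 + 5\right)^{2} = - 15 \cdot 3^{2} = \left(-15\right) 9 = -135$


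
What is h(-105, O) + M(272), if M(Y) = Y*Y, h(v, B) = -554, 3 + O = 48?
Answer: 73430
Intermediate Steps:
O = 45 (O = -3 + 48 = 45)
M(Y) = Y²
h(-105, O) + M(272) = -554 + 272² = -554 + 73984 = 73430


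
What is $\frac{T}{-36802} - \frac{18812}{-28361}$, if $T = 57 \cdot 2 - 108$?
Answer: $\frac{346074529}{521870761} \approx 0.66314$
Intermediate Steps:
$T = 6$ ($T = 114 - 108 = 6$)
$\frac{T}{-36802} - \frac{18812}{-28361} = \frac{6}{-36802} - \frac{18812}{-28361} = 6 \left(- \frac{1}{36802}\right) - - \frac{18812}{28361} = - \frac{3}{18401} + \frac{18812}{28361} = \frac{346074529}{521870761}$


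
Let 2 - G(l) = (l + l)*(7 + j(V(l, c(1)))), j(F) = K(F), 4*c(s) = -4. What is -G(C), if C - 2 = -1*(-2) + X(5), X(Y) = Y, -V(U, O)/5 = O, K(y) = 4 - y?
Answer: 106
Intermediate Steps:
c(s) = -1 (c(s) = (1/4)*(-4) = -1)
V(U, O) = -5*O
j(F) = 4 - F
C = 9 (C = 2 + (-1*(-2) + 5) = 2 + (2 + 5) = 2 + 7 = 9)
G(l) = 2 - 12*l (G(l) = 2 - (l + l)*(7 + (4 - (-5)*(-1))) = 2 - 2*l*(7 + (4 - 1*5)) = 2 - 2*l*(7 + (4 - 5)) = 2 - 2*l*(7 - 1) = 2 - 2*l*6 = 2 - 12*l)
-G(C) = -(2 - 12*9) = -(2 - 108) = -1*(-106) = 106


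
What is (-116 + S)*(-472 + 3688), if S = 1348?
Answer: 3962112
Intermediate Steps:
(-116 + S)*(-472 + 3688) = (-116 + 1348)*(-472 + 3688) = 1232*3216 = 3962112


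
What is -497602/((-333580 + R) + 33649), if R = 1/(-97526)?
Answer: 48529132652/29251070707 ≈ 1.6591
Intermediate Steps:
R = -1/97526 ≈ -1.0254e-5
-497602/((-333580 + R) + 33649) = -497602/((-333580 - 1/97526) + 33649) = -497602/(-32532723081/97526 + 33649) = -497602/(-29251070707/97526) = -497602*(-97526/29251070707) = 48529132652/29251070707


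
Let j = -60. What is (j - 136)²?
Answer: 38416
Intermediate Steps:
(j - 136)² = (-60 - 136)² = (-196)² = 38416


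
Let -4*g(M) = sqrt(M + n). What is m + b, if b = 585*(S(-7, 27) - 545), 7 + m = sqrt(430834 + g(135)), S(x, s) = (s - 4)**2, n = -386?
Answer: -9367 + sqrt(1723336 - I*sqrt(251))/2 ≈ -8710.6 - 0.0030171*I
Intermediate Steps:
S(x, s) = (-4 + s)**2
g(M) = -sqrt(-386 + M)/4 (g(M) = -sqrt(M - 386)/4 = -sqrt(-386 + M)/4)
m = -7 + sqrt(430834 - I*sqrt(251)/4) (m = -7 + sqrt(430834 - sqrt(-386 + 135)/4) = -7 + sqrt(430834 - I*sqrt(251)/4) ≈ 649.38 - 0.003017*I)
b = -9360 (b = 585*((-4 + 27)**2 - 545) = 585*(23**2 - 545) = 585*(529 - 545) = 585*(-16) = -9360)
m + b = (-7 + sqrt(1723336 - I*sqrt(251))/2) - 9360 = -9367 + sqrt(1723336 - I*sqrt(251))/2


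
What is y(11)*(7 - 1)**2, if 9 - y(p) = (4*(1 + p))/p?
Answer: 1836/11 ≈ 166.91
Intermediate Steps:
y(p) = 9 - (4 + 4*p)/p (y(p) = 9 - 4*(1 + p)/p = 9 - (4 + 4*p)/p)
y(11)*(7 - 1)**2 = (5 - 4/11)*(7 - 1)**2 = (5 - 4*1/11)*6**2 = (5 - 4/11)*36 = (51/11)*36 = 1836/11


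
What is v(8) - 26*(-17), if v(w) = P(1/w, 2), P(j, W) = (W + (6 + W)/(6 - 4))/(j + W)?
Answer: 7562/17 ≈ 444.82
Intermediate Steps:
P(j, W) = (3 + 3*W/2)/(W + j) (P(j, W) = (W + (6 + W)/2)/(W + j) = (W + (6 + W)*(½))/(W + j) = (W + (3 + W/2))/(W + j) = (3 + 3*W/2)/(W + j))
v(w) = 6/(2 + 1/w) (v(w) = (3 + (3/2)*2)/(2 + 1/w) = (3 + 3)/(2 + 1/w) = 6/(2 + 1/w))
v(8) - 26*(-17) = 6*8/(1 + 2*8) - 26*(-17) = 6*8/(1 + 16) + 442 = 6*8/17 + 442 = 6*8*(1/17) + 442 = 48/17 + 442 = 7562/17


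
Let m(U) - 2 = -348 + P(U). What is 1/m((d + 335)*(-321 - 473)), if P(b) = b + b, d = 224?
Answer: -1/888038 ≈ -1.1261e-6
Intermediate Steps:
P(b) = 2*b
m(U) = -346 + 2*U (m(U) = 2 + (-348 + 2*U) = -346 + 2*U)
1/m((d + 335)*(-321 - 473)) = 1/(-346 + 2*((224 + 335)*(-321 - 473))) = 1/(-346 + 2*(559*(-794))) = 1/(-346 + 2*(-443846)) = 1/(-346 - 887692) = 1/(-888038) = -1/888038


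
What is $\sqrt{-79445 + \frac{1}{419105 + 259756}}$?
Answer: $\frac{4 i \sqrt{97751953261}}{4437} \approx 281.86 i$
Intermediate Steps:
$\sqrt{-79445 + \frac{1}{419105 + 259756}} = \sqrt{-79445 + \frac{1}{678861}} = \sqrt{- \frac{53932112144}{678861}} = \frac{4 i \sqrt{97751953261}}{4437}$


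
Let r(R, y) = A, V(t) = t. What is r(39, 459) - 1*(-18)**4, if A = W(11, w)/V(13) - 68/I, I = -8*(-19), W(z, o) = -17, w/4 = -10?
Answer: -51859011/494 ≈ -1.0498e+5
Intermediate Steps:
w = -40 (w = 4*(-10) = -40)
I = 152
A = -867/494 (A = -17/13 - 68/152 = -17*1/13 - 68*1/152 = -17/13 - 17/38 = -867/494 ≈ -1.7551)
r(R, y) = -867/494
r(39, 459) - 1*(-18)**4 = -867/494 - 1*(-18)**4 = -867/494 - 1*104976 = -867/494 - 104976 = -51859011/494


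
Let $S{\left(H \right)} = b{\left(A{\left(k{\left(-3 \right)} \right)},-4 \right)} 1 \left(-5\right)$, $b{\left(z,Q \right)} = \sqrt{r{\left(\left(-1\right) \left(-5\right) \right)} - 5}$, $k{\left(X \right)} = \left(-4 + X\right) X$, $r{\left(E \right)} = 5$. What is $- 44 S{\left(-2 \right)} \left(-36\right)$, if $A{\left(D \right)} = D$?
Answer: $0$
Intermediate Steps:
$k{\left(X \right)} = X \left(-4 + X\right)$
$b{\left(z,Q \right)} = 0$ ($b{\left(z,Q \right)} = \sqrt{5 - 5} = \sqrt{0} = 0$)
$S{\left(H \right)} = 0$ ($S{\left(H \right)} = 0 \cdot 1 \left(-5\right) = 0 \left(-5\right) = 0$)
$- 44 S{\left(-2 \right)} \left(-36\right) = \left(-44\right) 0 \left(-36\right) = 0 \left(-36\right) = 0$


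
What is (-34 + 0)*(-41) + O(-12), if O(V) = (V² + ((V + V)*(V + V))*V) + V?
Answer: -5386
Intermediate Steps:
O(V) = V + V² + 4*V³ (O(V) = (V² + ((2*V)*(2*V))*V) + V = (V² + (4*V²)*V) + V = (V² + 4*V³) + V = V + V² + 4*V³)
(-34 + 0)*(-41) + O(-12) = (-34 + 0)*(-41) - 12*(1 - 12 + 4*(-12)²) = -34*(-41) - 12*(1 - 12 + 4*144) = 1394 - 12*(1 - 12 + 576) = 1394 - 12*565 = 1394 - 6780 = -5386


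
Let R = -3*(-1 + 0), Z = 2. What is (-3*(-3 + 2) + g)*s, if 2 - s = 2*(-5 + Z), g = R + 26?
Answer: 256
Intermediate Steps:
R = 3 (R = -3*(-1) = 3)
g = 29 (g = 3 + 26 = 29)
s = 8 (s = 2 - 2*(-5 + 2) = 2 - 2*(-3) = 2 - 1*(-6) = 2 + 6 = 8)
(-3*(-3 + 2) + g)*s = (-3*(-3 + 2) + 29)*8 = (-3*(-1) + 29)*8 = (3 + 29)*8 = 32*8 = 256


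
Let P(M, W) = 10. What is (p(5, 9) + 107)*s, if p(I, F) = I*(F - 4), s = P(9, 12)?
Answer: 1320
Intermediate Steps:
s = 10
p(I, F) = I*(-4 + F)
(p(5, 9) + 107)*s = (5*(-4 + 9) + 107)*10 = (5*5 + 107)*10 = (25 + 107)*10 = 132*10 = 1320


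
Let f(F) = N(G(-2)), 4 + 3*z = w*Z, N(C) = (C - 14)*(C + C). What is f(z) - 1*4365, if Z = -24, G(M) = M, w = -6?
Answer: -4301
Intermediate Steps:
N(C) = 2*C*(-14 + C) (N(C) = (-14 + C)*(2*C) = 2*C*(-14 + C))
z = 140/3 (z = -4/3 + (-6*(-24))/3 = -4/3 + (⅓)*144 = -4/3 + 48 = 140/3 ≈ 46.667)
f(F) = 64 (f(F) = 2*(-2)*(-14 - 2) = 2*(-2)*(-16) = 64)
f(z) - 1*4365 = 64 - 1*4365 = 64 - 4365 = -4301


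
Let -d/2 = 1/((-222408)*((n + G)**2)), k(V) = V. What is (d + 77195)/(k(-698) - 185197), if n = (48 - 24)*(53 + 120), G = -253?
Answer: -130501664504508781/314263966876943580 ≈ -0.41526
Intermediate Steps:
n = 4152 (n = 24*173 = 4152)
d = 1/1690545560004 (d = -2/((-222408)*((4152 - 253)**2)) = -(-1)/(111204*(3899**2)) = -(-1)/(111204*15202201) = -2*(-1/3381091120008) = 1/1690545560004 ≈ 5.9153e-13)
(d + 77195)/(k(-698) - 185197) = (1/1690545560004 + 77195)/(-698 - 185197) = (130501664504508781/1690545560004)/(-185895) = (130501664504508781/1690545560004)*(-1/185895) = -130501664504508781/314263966876943580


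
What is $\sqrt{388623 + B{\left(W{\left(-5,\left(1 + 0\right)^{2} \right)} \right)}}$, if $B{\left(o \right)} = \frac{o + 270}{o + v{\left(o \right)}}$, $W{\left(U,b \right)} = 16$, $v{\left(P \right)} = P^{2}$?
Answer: $\frac{\sqrt{1796997614}}{68} \approx 623.4$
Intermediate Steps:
$B{\left(o \right)} = \frac{270 + o}{o + o^{2}}$ ($B{\left(o \right)} = \frac{o + 270}{o + o^{2}} = \frac{270 + o}{o + o^{2}}$)
$\sqrt{388623 + B{\left(W{\left(-5,\left(1 + 0\right)^{2} \right)} \right)}} = \sqrt{388623 + \frac{270 + 16}{16 \left(1 + 16\right)}} = \sqrt{388623 + \frac{1}{16} \cdot \frac{1}{17} \cdot 286} = \sqrt{388623 + \frac{143}{136}} = \sqrt{\frac{52852871}{136}} = \frac{\sqrt{1796997614}}{68}$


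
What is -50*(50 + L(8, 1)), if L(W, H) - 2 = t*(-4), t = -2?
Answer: -3000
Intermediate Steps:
L(W, H) = 10 (L(W, H) = 2 - 2*(-4) = 2 + 8 = 10)
-50*(50 + L(8, 1)) = -50*(50 + 10) = -50*60 = -3000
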